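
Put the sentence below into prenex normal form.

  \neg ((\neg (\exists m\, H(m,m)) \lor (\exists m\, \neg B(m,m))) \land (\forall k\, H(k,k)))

\exists m\, \forall b\, \exists k\, (H(m,m) \land B(b,b) \lor \neg H(k,k))

Drive negations inward (¬∀x A ≡ ∃x ¬A, ¬∃x A ≡ ∀x ¬A, De Morgan for ∧/∨):
  (\exists m\, H(m,m)) \land (\forall m\, B(m,m)) \lor (\exists k\, \neg H(k,k))
Standardize variables apart so no two quantifiers bind the same name: m↦b.
  (\exists m\, H(m,m)) \land (\forall b\, B(b,b)) \lor (\exists k\, \neg H(k,k))
Extract every quantifier outward, since the variables are now distinct and don't occur free across branches:
  \exists m\, \forall b\, \exists k\, (H(m,m) \land B(b,b) \lor \neg H(k,k))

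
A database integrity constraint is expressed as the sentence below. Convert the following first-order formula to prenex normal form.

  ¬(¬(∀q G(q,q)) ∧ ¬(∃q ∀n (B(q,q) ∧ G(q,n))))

∀q ∃x ∀n (G(q,q) ∨ B(x,x) ∧ G(x,n))

Move each ¬ inward, flipping quantifiers it crosses:
  (∀q G(q,q)) ∨ (∃q ∀n (B(q,q) ∧ G(q,n)))
Rename bound variables to avoid capture: q↦x.
  (∀q G(q,q)) ∨ (∃x ∀n (B(x,x) ∧ G(x,n)))
Finally move all quantifiers to the prefix:
  ∀q ∃x ∀n (G(q,q) ∨ B(x,x) ∧ G(x,n))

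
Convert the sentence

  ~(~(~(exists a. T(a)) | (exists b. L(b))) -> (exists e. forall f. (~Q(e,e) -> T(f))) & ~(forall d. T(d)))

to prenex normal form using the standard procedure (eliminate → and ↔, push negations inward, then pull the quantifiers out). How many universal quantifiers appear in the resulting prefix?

Eliminate → and ↔ using ¬ and ∨.
  ~(~~(~(exists a. T(a)) | (exists b. L(b))) | (exists e. forall f. (~~Q(e,e) | T(f))) & ~(forall d. T(d)))
Move each ¬ inward, flipping quantifiers it crosses:
  (exists a. T(a)) & (forall b. ~L(b)) & ((forall e. exists f. (~Q(e,e) & ~T(f))) | (forall d. T(d)))
All bound variables are already distinct, so no renaming is needed.
Pull the quantifiers to the front (each side's bound variable is not free in the other side):
  exists a. forall b. forall e. exists f. forall d. (T(a) & ~L(b) & (~Q(e,e) & ~T(f) | T(d)))
The prefix is exists a forall b forall e exists f forall d: 3 universal, 2 existential.

3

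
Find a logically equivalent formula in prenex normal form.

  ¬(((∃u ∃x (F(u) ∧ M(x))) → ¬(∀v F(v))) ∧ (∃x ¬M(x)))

Rewrite implications/biconditionals: A → B as ¬A ∨ B.
  ¬((¬(∃u ∃x (F(u) ∧ M(x))) ∨ ¬(∀v F(v))) ∧ (∃x ¬M(x)))
Drive negations inward (¬∀x A ≡ ∃x ¬A, ¬∃x A ≡ ∀x ¬A, De Morgan for ∧/∨):
  (∃u ∃x (F(u) ∧ M(x))) ∧ (∀v F(v)) ∨ (∀x M(x))
Standardize variables apart so no two quantifiers bind the same name: x↦x1.
  (∃u ∃x (F(u) ∧ M(x))) ∧ (∀v F(v)) ∨ (∀x1 M(x1))
Finally move all quantifiers to the prefix:
  ∃u ∃x ∀v ∀x1 (F(u) ∧ M(x) ∧ F(v) ∨ M(x1))

∃u ∃x ∀v ∀x1 (F(u) ∧ M(x) ∧ F(v) ∨ M(x1))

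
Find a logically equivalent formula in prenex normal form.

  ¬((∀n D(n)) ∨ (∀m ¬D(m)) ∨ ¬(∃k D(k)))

∃n ∃m ∃k (¬D(n) ∧ D(m) ∧ D(k))

Move each ¬ inward, flipping quantifiers it crosses:
  (∃n ¬D(n)) ∧ (∃m D(m)) ∧ (∃k D(k))
All bound variables are already distinct, so no renaming is needed.
Finally move all quantifiers to the prefix:
  ∃n ∃m ∃k (¬D(n) ∧ D(m) ∧ D(k))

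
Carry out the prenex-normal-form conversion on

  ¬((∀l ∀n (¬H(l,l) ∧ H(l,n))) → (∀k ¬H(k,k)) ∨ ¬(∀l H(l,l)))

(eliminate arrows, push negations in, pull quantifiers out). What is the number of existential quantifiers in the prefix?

First replace A → B with ¬A ∨ B.
  ¬(¬(∀l ∀n (¬H(l,l) ∧ H(l,n))) ∨ (∀k ¬H(k,k)) ∨ ¬(∀l H(l,l)))
Push ¬ through the quantifiers and connectives to reach negation normal form:
  (∀l ∀n (¬H(l,l) ∧ H(l,n))) ∧ (∃k H(k,k)) ∧ (∀l H(l,l))
Standardize variables apart so no two quantifiers bind the same name: l↦y.
  (∀l ∀n (¬H(l,l) ∧ H(l,n))) ∧ (∃k H(k,k)) ∧ (∀y H(y,y))
Extract every quantifier outward, since the variables are now distinct and don't occur free across branches:
  ∀l ∀n ∃k ∀y (¬H(l,l) ∧ H(l,n) ∧ H(k,k) ∧ H(y,y))
The prefix is ∀l ∀n ∃k ∀y: 3 universal, 1 existential.

1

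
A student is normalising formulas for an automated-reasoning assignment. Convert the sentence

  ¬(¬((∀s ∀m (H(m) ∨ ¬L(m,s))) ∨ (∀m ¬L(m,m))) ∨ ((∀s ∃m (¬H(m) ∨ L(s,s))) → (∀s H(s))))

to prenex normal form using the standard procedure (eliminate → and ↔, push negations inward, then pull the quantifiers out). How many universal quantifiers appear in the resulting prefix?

First replace A → B with ¬A ∨ B.
  ¬(¬((∀s ∀m (H(m) ∨ ¬L(m,s))) ∨ (∀m ¬L(m,m))) ∨ ¬(∀s ∃m (¬H(m) ∨ L(s,s))) ∨ (∀s H(s)))
Push ¬ through the quantifiers and connectives to reach negation normal form:
  ((∀s ∀m (H(m) ∨ ¬L(m,s))) ∨ (∀m ¬L(m,m))) ∧ (∀s ∃m (¬H(m) ∨ L(s,s))) ∧ (∃s ¬H(s))
Standardize variables apart so no two quantifiers bind the same name: m↦v1, s↦a, m↦y, s↦b.
  ((∀s ∀m (H(m) ∨ ¬L(m,s))) ∨ (∀v1 ¬L(v1,v1))) ∧ (∀a ∃y (¬H(y) ∨ L(a,a))) ∧ (∃b ¬H(b))
Pull the quantifiers to the front (each side's bound variable is not free in the other side):
  ∀s ∀m ∀v1 ∀a ∃y ∃b ((H(m) ∨ ¬L(m,s) ∨ ¬L(v1,v1)) ∧ (¬H(y) ∨ L(a,a)) ∧ ¬H(b))
The prefix is ∀s ∀m ∀v1 ∀a ∃y ∃b: 4 universal, 2 existential.

4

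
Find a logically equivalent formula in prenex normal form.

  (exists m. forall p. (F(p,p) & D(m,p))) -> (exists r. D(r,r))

forall m. exists p. exists r. (~F(p,p) | ~D(m,p) | D(r,r))

Rewrite implications/biconditionals: A → B as ¬A ∨ B.
  ~(exists m. forall p. (F(p,p) & D(m,p))) | (exists r. D(r,r))
Move each ¬ inward, flipping quantifiers it crosses:
  (forall m. exists p. (~F(p,p) | ~D(m,p))) | (exists r. D(r,r))
All bound variables are already distinct, so no renaming is needed.
Pull the quantifiers to the front (each side's bound variable is not free in the other side):
  forall m. exists p. exists r. (~F(p,p) | ~D(m,p) | D(r,r))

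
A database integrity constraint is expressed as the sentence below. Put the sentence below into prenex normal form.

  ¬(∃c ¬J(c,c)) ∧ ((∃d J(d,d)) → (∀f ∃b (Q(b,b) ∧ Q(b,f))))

First replace A → B with ¬A ∨ B.
  ¬(∃c ¬J(c,c)) ∧ (¬(∃d J(d,d)) ∨ (∀f ∃b (Q(b,b) ∧ Q(b,f))))
Drive negations inward (¬∀x A ≡ ∃x ¬A, ¬∃x A ≡ ∀x ¬A, De Morgan for ∧/∨):
  (∀c J(c,c)) ∧ ((∀d ¬J(d,d)) ∨ (∀f ∃b (Q(b,b) ∧ Q(b,f))))
All bound variables are already distinct, so no renaming is needed.
Finally move all quantifiers to the prefix:
  ∀c ∀d ∀f ∃b (J(c,c) ∧ (¬J(d,d) ∨ Q(b,b) ∧ Q(b,f)))

∀c ∀d ∀f ∃b (J(c,c) ∧ (¬J(d,d) ∨ Q(b,b) ∧ Q(b,f)))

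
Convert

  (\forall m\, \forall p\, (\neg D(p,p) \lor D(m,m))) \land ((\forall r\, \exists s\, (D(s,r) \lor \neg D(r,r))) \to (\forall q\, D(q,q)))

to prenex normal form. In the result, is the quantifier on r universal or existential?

existential

Eliminate → and ↔ using ¬ and ∨.
  (\forall m\, \forall p\, (\neg D(p,p) \lor D(m,m))) \land (\neg (\forall r\, \exists s\, (D(s,r) \lor \neg D(r,r))) \lor (\forall q\, D(q,q)))
Drive negations inward (¬∀x A ≡ ∃x ¬A, ¬∃x A ≡ ∀x ¬A, De Morgan for ∧/∨):
  (\forall m\, \forall p\, (\neg D(p,p) \lor D(m,m))) \land ((\exists r\, \forall s\, (\neg D(s,r) \land D(r,r))) \lor (\forall q\, D(q,q)))
Pull the quantifiers to the front (each side's bound variable is not free in the other side):
  \forall m\, \forall p\, \exists r\, \forall s\, \forall q\, ((\neg D(p,p) \lor D(m,m)) \land (\neg D(s,r) \land D(r,r) \lor D(q,q)))
The quantifier \forall r sits under an odd number of negations (counting the antecedent side of each →), so it flips to \exists r.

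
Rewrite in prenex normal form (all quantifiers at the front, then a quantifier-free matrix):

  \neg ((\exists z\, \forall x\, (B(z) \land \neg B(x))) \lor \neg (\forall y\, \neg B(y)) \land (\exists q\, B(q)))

Drive negations inward (¬∀x A ≡ ∃x ¬A, ¬∃x A ≡ ∀x ¬A, De Morgan for ∧/∨):
  (\forall z\, \exists x\, (\neg B(z) \lor B(x))) \land ((\forall y\, \neg B(y)) \lor (\forall q\, \neg B(q)))
Pull the quantifiers to the front (each side's bound variable is not free in the other side):
  \forall z\, \exists x\, \forall y\, \forall q\, ((\neg B(z) \lor B(x)) \land (\neg B(y) \lor \neg B(q)))

\forall z\, \exists x\, \forall y\, \forall q\, ((\neg B(z) \lor B(x)) \land (\neg B(y) \lor \neg B(q)))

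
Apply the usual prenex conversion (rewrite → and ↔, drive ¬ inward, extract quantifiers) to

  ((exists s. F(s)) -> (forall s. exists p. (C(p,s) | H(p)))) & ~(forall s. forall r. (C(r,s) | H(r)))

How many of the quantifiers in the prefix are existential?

3

Rewrite implications/biconditionals: A → B as ¬A ∨ B.
  (~(exists s. F(s)) | (forall s. exists p. (C(p,s) | H(p)))) & ~(forall s. forall r. (C(r,s) | H(r)))
Drive negations inward (¬∀x A ≡ ∃x ¬A, ¬∃x A ≡ ∀x ¬A, De Morgan for ∧/∨):
  ((forall s. ~F(s)) | (forall s. exists p. (C(p,s) | H(p)))) & (exists s. exists r. (~C(r,s) & ~H(r)))
Standardize variables apart so no two quantifiers bind the same name: s↦y, s↦z1.
  ((forall s. ~F(s)) | (forall y. exists p. (C(p,y) | H(p)))) & (exists z1. exists r. (~C(r,z1) & ~H(r)))
Extract every quantifier outward, since the variables are now distinct and don't occur free across branches:
  forall s. forall y. exists p. exists z1. exists r. ((~F(s) | C(p,y) | H(p)) & ~C(r,z1) & ~H(r))
The prefix is forall s forall y exists p exists z1 exists r: 2 universal, 3 existential.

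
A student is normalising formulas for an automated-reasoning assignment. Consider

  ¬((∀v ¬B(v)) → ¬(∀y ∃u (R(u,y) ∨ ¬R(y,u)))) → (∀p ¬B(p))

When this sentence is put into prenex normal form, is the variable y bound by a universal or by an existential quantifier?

existential

First replace A → B with ¬A ∨ B.
  ¬¬(¬(∀v ¬B(v)) ∨ ¬(∀y ∃u (R(u,y) ∨ ¬R(y,u)))) ∨ (∀p ¬B(p))
Push ¬ through the quantifiers and connectives to reach negation normal form:
  (∃v B(v)) ∨ (∃y ∀u (¬R(u,y) ∧ R(y,u))) ∨ (∀p ¬B(p))
Finally move all quantifiers to the prefix:
  ∃v ∃y ∀u ∀p (B(v) ∨ ¬R(u,y) ∧ R(y,u) ∨ ¬B(p))
The quantifier ∀y sits under an odd number of negations (counting the antecedent side of each →), so it flips to ∃y.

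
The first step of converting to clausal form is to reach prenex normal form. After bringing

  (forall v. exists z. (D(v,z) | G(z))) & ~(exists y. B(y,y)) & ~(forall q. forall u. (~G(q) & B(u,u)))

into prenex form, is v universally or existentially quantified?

Move each ¬ inward, flipping quantifiers it crosses:
  (forall v. exists z. (D(v,z) | G(z))) & (forall y. ~B(y,y)) & (exists q. exists u. (G(q) | ~B(u,u)))
All bound variables are already distinct, so no renaming is needed.
Pull the quantifiers to the front (each side's bound variable is not free in the other side):
  forall v. exists z. forall y. exists q. exists u. ((D(v,z) | G(z)) & ~B(y,y) & (G(q) | ~B(u,u)))
The quantifier forall v sits under an even number of negations, so it remains universal.

universal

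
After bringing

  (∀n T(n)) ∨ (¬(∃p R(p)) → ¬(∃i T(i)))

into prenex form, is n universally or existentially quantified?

Eliminate → and ↔ using ¬ and ∨.
  (∀n T(n)) ∨ ¬¬(∃p R(p)) ∨ ¬(∃i T(i))
Drive negations inward (¬∀x A ≡ ∃x ¬A, ¬∃x A ≡ ∀x ¬A, De Morgan for ∧/∨):
  (∀n T(n)) ∨ (∃p R(p)) ∨ (∀i ¬T(i))
All bound variables are already distinct, so no renaming is needed.
Extract every quantifier outward, since the variables are now distinct and don't occur free across branches:
  ∀n ∃p ∀i (T(n) ∨ R(p) ∨ ¬T(i))
The quantifier ∀n sits under an even number of negations (counting the antecedent side of each →), so it remains universal.

universal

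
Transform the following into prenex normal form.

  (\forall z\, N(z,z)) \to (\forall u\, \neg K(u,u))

Rewrite implications/biconditionals: A → B as ¬A ∨ B.
  \neg (\forall z\, N(z,z)) \lor (\forall u\, \neg K(u,u))
Drive negations inward (¬∀x A ≡ ∃x ¬A, ¬∃x A ≡ ∀x ¬A, De Morgan for ∧/∨):
  (\exists z\, \neg N(z,z)) \lor (\forall u\, \neg K(u,u))
Finally move all quantifiers to the prefix:
  \exists z\, \forall u\, (\neg N(z,z) \lor \neg K(u,u))

\exists z\, \forall u\, (\neg N(z,z) \lor \neg K(u,u))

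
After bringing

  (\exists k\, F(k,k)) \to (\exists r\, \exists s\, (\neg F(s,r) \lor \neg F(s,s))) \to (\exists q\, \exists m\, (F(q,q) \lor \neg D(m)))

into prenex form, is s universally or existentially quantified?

universal

Rewrite implications/biconditionals: A → B as ¬A ∨ B.
  \neg (\exists k\, F(k,k)) \lor \neg (\exists r\, \exists s\, (\neg F(s,r) \lor \neg F(s,s))) \lor (\exists q\, \exists m\, (F(q,q) \lor \neg D(m)))
Push ¬ through the quantifiers and connectives to reach negation normal form:
  (\forall k\, \neg F(k,k)) \lor (\forall r\, \forall s\, (F(s,r) \land F(s,s))) \lor (\exists q\, \exists m\, (F(q,q) \lor \neg D(m)))
All bound variables are already distinct, so no renaming is needed.
Finally move all quantifiers to the prefix:
  \forall k\, \forall r\, \forall s\, \exists q\, \exists m\, (\neg F(k,k) \lor F(s,r) \land F(s,s) \lor F(q,q) \lor \neg D(m))
The quantifier \exists s sits under an odd number of negations (counting the antecedent side of each →), so it flips to \forall s.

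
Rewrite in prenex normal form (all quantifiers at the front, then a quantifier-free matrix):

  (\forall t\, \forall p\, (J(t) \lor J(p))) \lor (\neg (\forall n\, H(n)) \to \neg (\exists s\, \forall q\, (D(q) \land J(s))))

\forall t\, \forall p\, \forall n\, \forall s\, \exists q\, (J(t) \lor J(p) \lor H(n) \lor \neg D(q) \lor \neg J(s))

Eliminate → and ↔ using ¬ and ∨.
  (\forall t\, \forall p\, (J(t) \lor J(p))) \lor \neg \neg (\forall n\, H(n)) \lor \neg (\exists s\, \forall q\, (D(q) \land J(s)))
Move each ¬ inward, flipping quantifiers it crosses:
  (\forall t\, \forall p\, (J(t) \lor J(p))) \lor (\forall n\, H(n)) \lor (\forall s\, \exists q\, (\neg D(q) \lor \neg J(s)))
Extract every quantifier outward, since the variables are now distinct and don't occur free across branches:
  \forall t\, \forall p\, \forall n\, \forall s\, \exists q\, (J(t) \lor J(p) \lor H(n) \lor \neg D(q) \lor \neg J(s))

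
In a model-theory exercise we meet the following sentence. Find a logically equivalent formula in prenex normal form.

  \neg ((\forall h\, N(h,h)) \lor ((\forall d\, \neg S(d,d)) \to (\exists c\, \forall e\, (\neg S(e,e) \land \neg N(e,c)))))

First replace A → B with ¬A ∨ B.
  \neg ((\forall h\, N(h,h)) \lor \neg (\forall d\, \neg S(d,d)) \lor (\exists c\, \forall e\, (\neg S(e,e) \land \neg N(e,c))))
Drive negations inward (¬∀x A ≡ ∃x ¬A, ¬∃x A ≡ ∀x ¬A, De Morgan for ∧/∨):
  (\exists h\, \neg N(h,h)) \land (\forall d\, \neg S(d,d)) \land (\forall c\, \exists e\, (S(e,e) \lor N(e,c)))
Extract every quantifier outward, since the variables are now distinct and don't occur free across branches:
  \exists h\, \forall d\, \forall c\, \exists e\, (\neg N(h,h) \land \neg S(d,d) \land (S(e,e) \lor N(e,c)))

\exists h\, \forall d\, \forall c\, \exists e\, (\neg N(h,h) \land \neg S(d,d) \land (S(e,e) \lor N(e,c)))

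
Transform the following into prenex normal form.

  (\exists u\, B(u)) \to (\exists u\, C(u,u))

First replace A → B with ¬A ∨ B.
  \neg (\exists u\, B(u)) \lor (\exists u\, C(u,u))
Move each ¬ inward, flipping quantifiers it crosses:
  (\forall u\, \neg B(u)) \lor (\exists u\, C(u,u))
Rename bound variables to avoid capture: u↦s.
  (\forall u\, \neg B(u)) \lor (\exists s\, C(s,s))
Pull the quantifiers to the front (each side's bound variable is not free in the other side):
  \forall u\, \exists s\, (\neg B(u) \lor C(s,s))

\forall u\, \exists s\, (\neg B(u) \lor C(s,s))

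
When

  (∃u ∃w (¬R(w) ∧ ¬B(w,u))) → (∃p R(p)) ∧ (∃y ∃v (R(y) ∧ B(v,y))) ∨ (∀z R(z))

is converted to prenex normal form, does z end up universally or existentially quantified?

universal

First replace A → B with ¬A ∨ B.
  ¬(∃u ∃w (¬R(w) ∧ ¬B(w,u))) ∨ (∃p R(p)) ∧ (∃y ∃v (R(y) ∧ B(v,y))) ∨ (∀z R(z))
Push ¬ through the quantifiers and connectives to reach negation normal form:
  (∀u ∀w (R(w) ∨ B(w,u))) ∨ (∃p R(p)) ∧ (∃y ∃v (R(y) ∧ B(v,y))) ∨ (∀z R(z))
Finally move all quantifiers to the prefix:
  ∀u ∀w ∃p ∃y ∃v ∀z (R(w) ∨ B(w,u) ∨ R(p) ∧ R(y) ∧ B(v,y) ∨ R(z))
The quantifier ∀z sits under an even number of negations (counting the antecedent side of each →), so it remains universal.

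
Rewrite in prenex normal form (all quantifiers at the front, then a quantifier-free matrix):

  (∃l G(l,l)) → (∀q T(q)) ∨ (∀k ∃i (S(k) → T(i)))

∀l ∀q ∀k ∃i (¬G(l,l) ∨ T(q) ∨ ¬S(k) ∨ T(i))

Rewrite implications/biconditionals: A → B as ¬A ∨ B.
  ¬(∃l G(l,l)) ∨ (∀q T(q)) ∨ (∀k ∃i (¬S(k) ∨ T(i)))
Push ¬ through the quantifiers and connectives to reach negation normal form:
  (∀l ¬G(l,l)) ∨ (∀q T(q)) ∨ (∀k ∃i (¬S(k) ∨ T(i)))
All bound variables are already distinct, so no renaming is needed.
Pull the quantifiers to the front (each side's bound variable is not free in the other side):
  ∀l ∀q ∀k ∃i (¬G(l,l) ∨ T(q) ∨ ¬S(k) ∨ T(i))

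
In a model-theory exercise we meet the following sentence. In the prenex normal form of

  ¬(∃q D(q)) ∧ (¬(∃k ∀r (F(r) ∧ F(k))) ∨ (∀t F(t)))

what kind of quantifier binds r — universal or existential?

Drive negations inward (¬∀x A ≡ ∃x ¬A, ¬∃x A ≡ ∀x ¬A, De Morgan for ∧/∨):
  (∀q ¬D(q)) ∧ ((∀k ∃r (¬F(r) ∨ ¬F(k))) ∨ (∀t F(t)))
All bound variables are already distinct, so no renaming is needed.
Finally move all quantifiers to the prefix:
  ∀q ∀k ∃r ∀t (¬D(q) ∧ (¬F(r) ∨ ¬F(k) ∨ F(t)))
The quantifier ∀r sits under an odd number of negations, so it flips to ∃r.

existential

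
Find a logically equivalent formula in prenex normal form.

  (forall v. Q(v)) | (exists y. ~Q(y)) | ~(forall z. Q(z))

forall v. exists y. exists z. (Q(v) | ~Q(y) | ~Q(z))

Push ¬ through the quantifiers and connectives to reach negation normal form:
  (forall v. Q(v)) | (exists y. ~Q(y)) | (exists z. ~Q(z))
All bound variables are already distinct, so no renaming is needed.
Extract every quantifier outward, since the variables are now distinct and don't occur free across branches:
  forall v. exists y. exists z. (Q(v) | ~Q(y) | ~Q(z))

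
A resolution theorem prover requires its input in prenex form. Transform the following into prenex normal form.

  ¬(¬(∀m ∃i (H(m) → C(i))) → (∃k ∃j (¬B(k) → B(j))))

∃m ∀i ∀k ∀j (H(m) ∧ ¬C(i) ∧ ¬B(k) ∧ ¬B(j))

Eliminate → and ↔ using ¬ and ∨.
  ¬(¬¬(∀m ∃i (¬H(m) ∨ C(i))) ∨ (∃k ∃j (¬¬B(k) ∨ B(j))))
Drive negations inward (¬∀x A ≡ ∃x ¬A, ¬∃x A ≡ ∀x ¬A, De Morgan for ∧/∨):
  (∃m ∀i (H(m) ∧ ¬C(i))) ∧ (∀k ∀j (¬B(k) ∧ ¬B(j)))
Pull the quantifiers to the front (each side's bound variable is not free in the other side):
  ∃m ∀i ∀k ∀j (H(m) ∧ ¬C(i) ∧ ¬B(k) ∧ ¬B(j))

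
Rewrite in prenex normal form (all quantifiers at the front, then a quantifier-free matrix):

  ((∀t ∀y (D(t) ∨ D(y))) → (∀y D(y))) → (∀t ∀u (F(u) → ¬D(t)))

Eliminate → and ↔ using ¬ and ∨.
  ¬(¬(∀t ∀y (D(t) ∨ D(y))) ∨ (∀y D(y))) ∨ (∀t ∀u (¬F(u) ∨ ¬D(t)))
Drive negations inward (¬∀x A ≡ ∃x ¬A, ¬∃x A ≡ ∀x ¬A, De Morgan for ∧/∨):
  (∀t ∀y (D(t) ∨ D(y))) ∧ (∃y ¬D(y)) ∨ (∀t ∀u (¬F(u) ∨ ¬D(t)))
Rename bound variables to avoid capture: y↦y1, t↦z.
  (∀t ∀y (D(t) ∨ D(y))) ∧ (∃y1 ¬D(y1)) ∨ (∀z ∀u (¬F(u) ∨ ¬D(z)))
Finally move all quantifiers to the prefix:
  ∀t ∀y ∃y1 ∀z ∀u ((D(t) ∨ D(y)) ∧ ¬D(y1) ∨ ¬F(u) ∨ ¬D(z))

∀t ∀y ∃y1 ∀z ∀u ((D(t) ∨ D(y)) ∧ ¬D(y1) ∨ ¬F(u) ∨ ¬D(z))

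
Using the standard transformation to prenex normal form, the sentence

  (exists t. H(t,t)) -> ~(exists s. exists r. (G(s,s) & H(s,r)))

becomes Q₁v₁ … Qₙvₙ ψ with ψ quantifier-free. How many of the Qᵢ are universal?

3

First replace A → B with ¬A ∨ B.
  ~(exists t. H(t,t)) | ~(exists s. exists r. (G(s,s) & H(s,r)))
Drive negations inward (¬∀x A ≡ ∃x ¬A, ¬∃x A ≡ ∀x ¬A, De Morgan for ∧/∨):
  (forall t. ~H(t,t)) | (forall s. forall r. (~G(s,s) | ~H(s,r)))
All bound variables are already distinct, so no renaming is needed.
Finally move all quantifiers to the prefix:
  forall t. forall s. forall r. (~H(t,t) | ~G(s,s) | ~H(s,r))
The prefix is forall t forall s forall r: 3 universal, 0 existential.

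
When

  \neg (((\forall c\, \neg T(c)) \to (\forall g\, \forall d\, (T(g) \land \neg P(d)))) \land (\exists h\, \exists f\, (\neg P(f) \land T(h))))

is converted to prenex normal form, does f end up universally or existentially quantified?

universal

First replace A → B with ¬A ∨ B.
  \neg ((\neg (\forall c\, \neg T(c)) \lor (\forall g\, \forall d\, (T(g) \land \neg P(d)))) \land (\exists h\, \exists f\, (\neg P(f) \land T(h))))
Push ¬ through the quantifiers and connectives to reach negation normal form:
  (\forall c\, \neg T(c)) \land (\exists g\, \exists d\, (\neg T(g) \lor P(d))) \lor (\forall h\, \forall f\, (P(f) \lor \neg T(h)))
All bound variables are already distinct, so no renaming is needed.
Pull the quantifiers to the front (each side's bound variable is not free in the other side):
  \forall c\, \exists g\, \exists d\, \forall h\, \forall f\, (\neg T(c) \land (\neg T(g) \lor P(d)) \lor P(f) \lor \neg T(h))
The quantifier \exists f sits under an odd number of negations (counting the antecedent side of each →), so it flips to \forall f.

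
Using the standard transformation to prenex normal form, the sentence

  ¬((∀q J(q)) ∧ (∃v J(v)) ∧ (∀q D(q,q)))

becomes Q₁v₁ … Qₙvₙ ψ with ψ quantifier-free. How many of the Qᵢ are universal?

1

Push ¬ through the quantifiers and connectives to reach negation normal form:
  (∃q ¬J(q)) ∨ (∀v ¬J(v)) ∨ (∃q ¬D(q,q))
Rename bound variables to avoid capture: q↦w1.
  (∃q ¬J(q)) ∨ (∀v ¬J(v)) ∨ (∃w1 ¬D(w1,w1))
Extract every quantifier outward, since the variables are now distinct and don't occur free across branches:
  ∃q ∀v ∃w1 (¬J(q) ∨ ¬J(v) ∨ ¬D(w1,w1))
The prefix is ∃q ∀v ∃w1: 1 universal, 2 existential.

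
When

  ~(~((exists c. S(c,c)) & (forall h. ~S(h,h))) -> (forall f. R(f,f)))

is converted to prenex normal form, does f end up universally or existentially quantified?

existential

Eliminate → and ↔ using ¬ and ∨.
  ~(~~((exists c. S(c,c)) & (forall h. ~S(h,h))) | (forall f. R(f,f)))
Drive negations inward (¬∀x A ≡ ∃x ¬A, ¬∃x A ≡ ∀x ¬A, De Morgan for ∧/∨):
  ((forall c. ~S(c,c)) | (exists h. S(h,h))) & (exists f. ~R(f,f))
All bound variables are already distinct, so no renaming is needed.
Extract every quantifier outward, since the variables are now distinct and don't occur free across branches:
  forall c. exists h. exists f. ((~S(c,c) | S(h,h)) & ~R(f,f))
The quantifier forall f sits under an odd number of negations (counting the antecedent side of each →), so it flips to exists f.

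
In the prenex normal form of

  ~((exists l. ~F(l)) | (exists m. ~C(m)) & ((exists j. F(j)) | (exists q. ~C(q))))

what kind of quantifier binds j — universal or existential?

universal

Drive negations inward (¬∀x A ≡ ∃x ¬A, ¬∃x A ≡ ∀x ¬A, De Morgan for ∧/∨):
  (forall l. F(l)) & ((forall m. C(m)) | (forall j. ~F(j)) & (forall q. C(q)))
Extract every quantifier outward, since the variables are now distinct and don't occur free across branches:
  forall l. forall m. forall j. forall q. (F(l) & (C(m) | ~F(j) & C(q)))
The quantifier exists j sits under an odd number of negations, so it flips to forall j.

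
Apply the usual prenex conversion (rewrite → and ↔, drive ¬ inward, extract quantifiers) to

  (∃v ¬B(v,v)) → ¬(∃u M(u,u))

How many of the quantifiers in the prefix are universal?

2

Rewrite implications/biconditionals: A → B as ¬A ∨ B.
  ¬(∃v ¬B(v,v)) ∨ ¬(∃u M(u,u))
Move each ¬ inward, flipping quantifiers it crosses:
  (∀v B(v,v)) ∨ (∀u ¬M(u,u))
Pull the quantifiers to the front (each side's bound variable is not free in the other side):
  ∀v ∀u (B(v,v) ∨ ¬M(u,u))
The prefix is ∀v ∀u: 2 universal, 0 existential.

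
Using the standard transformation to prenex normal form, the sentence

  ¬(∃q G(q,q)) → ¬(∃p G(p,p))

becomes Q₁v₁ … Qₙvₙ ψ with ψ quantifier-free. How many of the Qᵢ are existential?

1

Rewrite implications/biconditionals: A → B as ¬A ∨ B.
  ¬¬(∃q G(q,q)) ∨ ¬(∃p G(p,p))
Drive negations inward (¬∀x A ≡ ∃x ¬A, ¬∃x A ≡ ∀x ¬A, De Morgan for ∧/∨):
  (∃q G(q,q)) ∨ (∀p ¬G(p,p))
Pull the quantifiers to the front (each side's bound variable is not free in the other side):
  ∃q ∀p (G(q,q) ∨ ¬G(p,p))
The prefix is ∃q ∀p: 1 universal, 1 existential.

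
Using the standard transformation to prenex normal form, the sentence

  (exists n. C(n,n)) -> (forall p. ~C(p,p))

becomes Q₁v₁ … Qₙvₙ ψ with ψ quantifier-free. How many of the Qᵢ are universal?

2

Eliminate → and ↔ using ¬ and ∨.
  ~(exists n. C(n,n)) | (forall p. ~C(p,p))
Move each ¬ inward, flipping quantifiers it crosses:
  (forall n. ~C(n,n)) | (forall p. ~C(p,p))
All bound variables are already distinct, so no renaming is needed.
Extract every quantifier outward, since the variables are now distinct and don't occur free across branches:
  forall n. forall p. (~C(n,n) | ~C(p,p))
The prefix is forall n forall p: 2 universal, 0 existential.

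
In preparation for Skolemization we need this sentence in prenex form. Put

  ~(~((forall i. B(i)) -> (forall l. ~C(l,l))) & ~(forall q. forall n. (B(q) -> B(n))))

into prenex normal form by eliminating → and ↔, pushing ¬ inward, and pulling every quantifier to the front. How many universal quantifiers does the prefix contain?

3

Eliminate → and ↔ using ¬ and ∨.
  ~(~(~(forall i. B(i)) | (forall l. ~C(l,l))) & ~(forall q. forall n. (~B(q) | B(n))))
Drive negations inward (¬∀x A ≡ ∃x ¬A, ¬∃x A ≡ ∀x ¬A, De Morgan for ∧/∨):
  (exists i. ~B(i)) | (forall l. ~C(l,l)) | (forall q. forall n. (~B(q) | B(n)))
Finally move all quantifiers to the prefix:
  exists i. forall l. forall q. forall n. (~B(i) | ~C(l,l) | ~B(q) | B(n))
The prefix is exists i forall l forall q forall n: 3 universal, 1 existential.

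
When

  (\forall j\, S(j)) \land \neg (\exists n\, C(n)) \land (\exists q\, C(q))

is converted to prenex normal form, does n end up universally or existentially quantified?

universal

Drive negations inward (¬∀x A ≡ ∃x ¬A, ¬∃x A ≡ ∀x ¬A, De Morgan for ∧/∨):
  (\forall j\, S(j)) \land (\forall n\, \neg C(n)) \land (\exists q\, C(q))
Pull the quantifiers to the front (each side's bound variable is not free in the other side):
  \forall j\, \forall n\, \exists q\, (S(j) \land \neg C(n) \land C(q))
The quantifier \exists n sits under an odd number of negations, so it flips to \forall n.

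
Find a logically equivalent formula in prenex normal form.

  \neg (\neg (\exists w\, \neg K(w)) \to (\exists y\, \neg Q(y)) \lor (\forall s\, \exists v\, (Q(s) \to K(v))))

\forall w\, \forall y\, \exists s\, \forall v\, (K(w) \land Q(y) \land Q(s) \land \neg K(v))

Rewrite implications/biconditionals: A → B as ¬A ∨ B.
  \neg (\neg \neg (\exists w\, \neg K(w)) \lor (\exists y\, \neg Q(y)) \lor (\forall s\, \exists v\, (\neg Q(s) \lor K(v))))
Move each ¬ inward, flipping quantifiers it crosses:
  (\forall w\, K(w)) \land (\forall y\, Q(y)) \land (\exists s\, \forall v\, (Q(s) \land \neg K(v)))
All bound variables are already distinct, so no renaming is needed.
Finally move all quantifiers to the prefix:
  \forall w\, \forall y\, \exists s\, \forall v\, (K(w) \land Q(y) \land Q(s) \land \neg K(v))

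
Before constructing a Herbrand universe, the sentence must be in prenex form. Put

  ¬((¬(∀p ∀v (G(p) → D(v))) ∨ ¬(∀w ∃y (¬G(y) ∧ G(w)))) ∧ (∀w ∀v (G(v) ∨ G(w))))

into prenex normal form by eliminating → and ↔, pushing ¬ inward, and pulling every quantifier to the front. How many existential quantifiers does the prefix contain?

3

Eliminate → and ↔ using ¬ and ∨.
  ¬((¬(∀p ∀v (¬G(p) ∨ D(v))) ∨ ¬(∀w ∃y (¬G(y) ∧ G(w)))) ∧ (∀w ∀v (G(v) ∨ G(w))))
Push ¬ through the quantifiers and connectives to reach negation normal form:
  (∀p ∀v (¬G(p) ∨ D(v))) ∧ (∀w ∃y (¬G(y) ∧ G(w))) ∨ (∃w ∃v (¬G(v) ∧ ¬G(w)))
Rename bound variables to avoid capture: w↦w1, v↦z1.
  (∀p ∀v (¬G(p) ∨ D(v))) ∧ (∀w ∃y (¬G(y) ∧ G(w))) ∨ (∃w1 ∃z1 (¬G(z1) ∧ ¬G(w1)))
Finally move all quantifiers to the prefix:
  ∀p ∀v ∀w ∃y ∃w1 ∃z1 ((¬G(p) ∨ D(v)) ∧ ¬G(y) ∧ G(w) ∨ ¬G(z1) ∧ ¬G(w1))
The prefix is ∀p ∀v ∀w ∃y ∃w1 ∃z1: 3 universal, 3 existential.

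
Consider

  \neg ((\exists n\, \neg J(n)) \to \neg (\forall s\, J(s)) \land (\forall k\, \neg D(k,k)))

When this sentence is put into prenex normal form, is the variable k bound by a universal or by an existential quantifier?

existential

First replace A → B with ¬A ∨ B.
  \neg (\neg (\exists n\, \neg J(n)) \lor \neg (\forall s\, J(s)) \land (\forall k\, \neg D(k,k)))
Drive negations inward (¬∀x A ≡ ∃x ¬A, ¬∃x A ≡ ∀x ¬A, De Morgan for ∧/∨):
  (\exists n\, \neg J(n)) \land ((\forall s\, J(s)) \lor (\exists k\, D(k,k)))
Finally move all quantifiers to the prefix:
  \exists n\, \forall s\, \exists k\, (\neg J(n) \land (J(s) \lor D(k,k)))
The quantifier \forall k sits under an odd number of negations (counting the antecedent side of each →), so it flips to \exists k.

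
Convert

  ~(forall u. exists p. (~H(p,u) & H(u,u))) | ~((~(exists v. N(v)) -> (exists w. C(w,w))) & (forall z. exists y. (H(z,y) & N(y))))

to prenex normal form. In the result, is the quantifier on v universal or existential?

universal

Eliminate → and ↔ using ¬ and ∨.
  ~(forall u. exists p. (~H(p,u) & H(u,u))) | ~((~~(exists v. N(v)) | (exists w. C(w,w))) & (forall z. exists y. (H(z,y) & N(y))))
Drive negations inward (¬∀x A ≡ ∃x ¬A, ¬∃x A ≡ ∀x ¬A, De Morgan for ∧/∨):
  (exists u. forall p. (H(p,u) | ~H(u,u))) | (forall v. ~N(v)) & (forall w. ~C(w,w)) | (exists z. forall y. (~H(z,y) | ~N(y)))
All bound variables are already distinct, so no renaming is needed.
Extract every quantifier outward, since the variables are now distinct and don't occur free across branches:
  exists u. forall p. forall v. forall w. exists z. forall y. (H(p,u) | ~H(u,u) | ~N(v) & ~C(w,w) | ~H(z,y) | ~N(y))
The quantifier exists v sits under an odd number of negations (counting the antecedent side of each →), so it flips to forall v.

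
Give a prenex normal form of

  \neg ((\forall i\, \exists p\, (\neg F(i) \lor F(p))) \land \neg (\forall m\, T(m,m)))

Push ¬ through the quantifiers and connectives to reach negation normal form:
  (\exists i\, \forall p\, (F(i) \land \neg F(p))) \lor (\forall m\, T(m,m))
All bound variables are already distinct, so no renaming is needed.
Finally move all quantifiers to the prefix:
  \exists i\, \forall p\, \forall m\, (F(i) \land \neg F(p) \lor T(m,m))

\exists i\, \forall p\, \forall m\, (F(i) \land \neg F(p) \lor T(m,m))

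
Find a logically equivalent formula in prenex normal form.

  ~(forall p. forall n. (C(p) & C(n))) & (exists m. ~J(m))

Push ¬ through the quantifiers and connectives to reach negation normal form:
  (exists p. exists n. (~C(p) | ~C(n))) & (exists m. ~J(m))
Pull the quantifiers to the front (each side's bound variable is not free in the other side):
  exists p. exists n. exists m. ((~C(p) | ~C(n)) & ~J(m))

exists p. exists n. exists m. ((~C(p) | ~C(n)) & ~J(m))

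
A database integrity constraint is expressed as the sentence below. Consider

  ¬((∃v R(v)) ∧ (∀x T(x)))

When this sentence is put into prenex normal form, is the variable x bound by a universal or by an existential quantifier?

Push ¬ through the quantifiers and connectives to reach negation normal form:
  (∀v ¬R(v)) ∨ (∃x ¬T(x))
All bound variables are already distinct, so no renaming is needed.
Finally move all quantifiers to the prefix:
  ∀v ∃x (¬R(v) ∨ ¬T(x))
The quantifier ∀x sits under an odd number of negations, so it flips to ∃x.

existential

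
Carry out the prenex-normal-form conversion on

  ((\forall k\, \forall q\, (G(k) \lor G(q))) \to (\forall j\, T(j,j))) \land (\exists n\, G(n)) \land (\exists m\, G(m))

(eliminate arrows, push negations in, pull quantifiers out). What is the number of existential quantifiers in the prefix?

4

First replace A → B with ¬A ∨ B.
  (\neg (\forall k\, \forall q\, (G(k) \lor G(q))) \lor (\forall j\, T(j,j))) \land (\exists n\, G(n)) \land (\exists m\, G(m))
Drive negations inward (¬∀x A ≡ ∃x ¬A, ¬∃x A ≡ ∀x ¬A, De Morgan for ∧/∨):
  ((\exists k\, \exists q\, (\neg G(k) \land \neg G(q))) \lor (\forall j\, T(j,j))) \land (\exists n\, G(n)) \land (\exists m\, G(m))
All bound variables are already distinct, so no renaming is needed.
Finally move all quantifiers to the prefix:
  \exists k\, \exists q\, \forall j\, \exists n\, \exists m\, ((\neg G(k) \land \neg G(q) \lor T(j,j)) \land G(n) \land G(m))
The prefix is \exists k \exists q \forall j \exists n \exists m: 1 universal, 4 existential.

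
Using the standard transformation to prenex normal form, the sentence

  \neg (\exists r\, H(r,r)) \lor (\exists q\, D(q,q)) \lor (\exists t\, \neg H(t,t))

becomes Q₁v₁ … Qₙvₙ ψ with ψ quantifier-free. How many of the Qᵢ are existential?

2

Move each ¬ inward, flipping quantifiers it crosses:
  (\forall r\, \neg H(r,r)) \lor (\exists q\, D(q,q)) \lor (\exists t\, \neg H(t,t))
All bound variables are already distinct, so no renaming is needed.
Finally move all quantifiers to the prefix:
  \forall r\, \exists q\, \exists t\, (\neg H(r,r) \lor D(q,q) \lor \neg H(t,t))
The prefix is \forall r \exists q \exists t: 1 universal, 2 existential.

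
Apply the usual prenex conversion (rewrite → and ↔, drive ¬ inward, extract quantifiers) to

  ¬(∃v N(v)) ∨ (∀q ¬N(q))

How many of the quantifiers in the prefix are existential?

Push ¬ through the quantifiers and connectives to reach negation normal form:
  (∀v ¬N(v)) ∨ (∀q ¬N(q))
All bound variables are already distinct, so no renaming is needed.
Extract every quantifier outward, since the variables are now distinct and don't occur free across branches:
  ∀v ∀q (¬N(v) ∨ ¬N(q))
The prefix is ∀v ∀q: 2 universal, 0 existential.

0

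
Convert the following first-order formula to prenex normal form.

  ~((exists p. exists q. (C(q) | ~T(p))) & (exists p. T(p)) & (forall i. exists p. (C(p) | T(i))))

Drive negations inward (¬∀x A ≡ ∃x ¬A, ¬∃x A ≡ ∀x ¬A, De Morgan for ∧/∨):
  (forall p. forall q. (~C(q) & T(p))) | (forall p. ~T(p)) | (exists i. forall p. (~C(p) & ~T(i)))
Rename bound variables to avoid capture: p↦t, p↦c.
  (forall p. forall q. (~C(q) & T(p))) | (forall t. ~T(t)) | (exists i. forall c. (~C(c) & ~T(i)))
Pull the quantifiers to the front (each side's bound variable is not free in the other side):
  forall p. forall q. forall t. exists i. forall c. (~C(q) & T(p) | ~T(t) | ~C(c) & ~T(i))

forall p. forall q. forall t. exists i. forall c. (~C(q) & T(p) | ~T(t) | ~C(c) & ~T(i))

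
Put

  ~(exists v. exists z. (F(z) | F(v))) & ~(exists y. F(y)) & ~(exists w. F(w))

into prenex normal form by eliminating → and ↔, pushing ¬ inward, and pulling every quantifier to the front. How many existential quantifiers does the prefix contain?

0

Push ¬ through the quantifiers and connectives to reach negation normal form:
  (forall v. forall z. (~F(z) & ~F(v))) & (forall y. ~F(y)) & (forall w. ~F(w))
Finally move all quantifiers to the prefix:
  forall v. forall z. forall y. forall w. (~F(z) & ~F(v) & ~F(y) & ~F(w))
The prefix is forall v forall z forall y forall w: 4 universal, 0 existential.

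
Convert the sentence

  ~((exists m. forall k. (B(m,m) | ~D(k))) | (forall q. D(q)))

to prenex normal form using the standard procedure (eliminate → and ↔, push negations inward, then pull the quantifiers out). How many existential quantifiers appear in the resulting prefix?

2

Move each ¬ inward, flipping quantifiers it crosses:
  (forall m. exists k. (~B(m,m) & D(k))) & (exists q. ~D(q))
All bound variables are already distinct, so no renaming is needed.
Pull the quantifiers to the front (each side's bound variable is not free in the other side):
  forall m. exists k. exists q. (~B(m,m) & D(k) & ~D(q))
The prefix is forall m exists k exists q: 1 universal, 2 existential.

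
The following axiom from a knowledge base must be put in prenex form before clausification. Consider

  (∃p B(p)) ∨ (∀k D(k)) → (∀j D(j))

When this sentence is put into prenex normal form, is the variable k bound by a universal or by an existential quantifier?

existential

Rewrite implications/biconditionals: A → B as ¬A ∨ B.
  ¬((∃p B(p)) ∨ (∀k D(k))) ∨ (∀j D(j))
Drive negations inward (¬∀x A ≡ ∃x ¬A, ¬∃x A ≡ ∀x ¬A, De Morgan for ∧/∨):
  (∀p ¬B(p)) ∧ (∃k ¬D(k)) ∨ (∀j D(j))
Extract every quantifier outward, since the variables are now distinct and don't occur free across branches:
  ∀p ∃k ∀j (¬B(p) ∧ ¬D(k) ∨ D(j))
The quantifier ∀k sits under an odd number of negations (counting the antecedent side of each →), so it flips to ∃k.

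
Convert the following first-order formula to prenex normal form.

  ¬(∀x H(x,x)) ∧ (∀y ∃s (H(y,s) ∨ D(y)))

Move each ¬ inward, flipping quantifiers it crosses:
  (∃x ¬H(x,x)) ∧ (∀y ∃s (H(y,s) ∨ D(y)))
All bound variables are already distinct, so no renaming is needed.
Extract every quantifier outward, since the variables are now distinct and don't occur free across branches:
  ∃x ∀y ∃s (¬H(x,x) ∧ (H(y,s) ∨ D(y)))

∃x ∀y ∃s (¬H(x,x) ∧ (H(y,s) ∨ D(y)))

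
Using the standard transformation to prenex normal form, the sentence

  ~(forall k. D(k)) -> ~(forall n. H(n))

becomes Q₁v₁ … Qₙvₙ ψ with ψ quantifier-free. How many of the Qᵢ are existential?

1

Rewrite implications/biconditionals: A → B as ¬A ∨ B.
  ~~(forall k. D(k)) | ~(forall n. H(n))
Move each ¬ inward, flipping quantifiers it crosses:
  (forall k. D(k)) | (exists n. ~H(n))
All bound variables are already distinct, so no renaming is needed.
Extract every quantifier outward, since the variables are now distinct and don't occur free across branches:
  forall k. exists n. (D(k) | ~H(n))
The prefix is forall k exists n: 1 universal, 1 existential.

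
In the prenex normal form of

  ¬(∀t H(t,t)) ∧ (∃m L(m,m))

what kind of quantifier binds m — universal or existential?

existential

Move each ¬ inward, flipping quantifiers it crosses:
  (∃t ¬H(t,t)) ∧ (∃m L(m,m))
Finally move all quantifiers to the prefix:
  ∃t ∃m (¬H(t,t) ∧ L(m,m))
The quantifier ∃m sits under an even number of negations, so it remains existential.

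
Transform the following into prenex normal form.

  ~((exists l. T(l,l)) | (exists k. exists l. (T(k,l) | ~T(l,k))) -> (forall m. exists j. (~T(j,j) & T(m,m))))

Rewrite implications/biconditionals: A → B as ¬A ∨ B.
  ~(~((exists l. T(l,l)) | (exists k. exists l. (T(k,l) | ~T(l,k)))) | (forall m. exists j. (~T(j,j) & T(m,m))))
Drive negations inward (¬∀x A ≡ ∃x ¬A, ¬∃x A ≡ ∀x ¬A, De Morgan for ∧/∨):
  ((exists l. T(l,l)) | (exists k. exists l. (T(k,l) | ~T(l,k)))) & (exists m. forall j. (T(j,j) | ~T(m,m)))
Give each quantifier a distinct variable: l↦w.
  ((exists l. T(l,l)) | (exists k. exists w. (T(k,w) | ~T(w,k)))) & (exists m. forall j. (T(j,j) | ~T(m,m)))
Finally move all quantifiers to the prefix:
  exists l. exists k. exists w. exists m. forall j. ((T(l,l) | T(k,w) | ~T(w,k)) & (T(j,j) | ~T(m,m)))

exists l. exists k. exists w. exists m. forall j. ((T(l,l) | T(k,w) | ~T(w,k)) & (T(j,j) | ~T(m,m)))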